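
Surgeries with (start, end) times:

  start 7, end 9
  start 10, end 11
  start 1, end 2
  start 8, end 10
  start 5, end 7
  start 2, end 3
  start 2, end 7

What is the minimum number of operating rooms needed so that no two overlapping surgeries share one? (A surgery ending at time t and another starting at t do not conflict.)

The answer is the maximum number of intervals overlapping at any instant.
starts: [1, 2, 2, 5, 7, 8, 10]
ends:   [2, 3, 7, 7, 9, 10, 11]
s1→1 e2→0 s2→1 s2→2  — peak 2.

2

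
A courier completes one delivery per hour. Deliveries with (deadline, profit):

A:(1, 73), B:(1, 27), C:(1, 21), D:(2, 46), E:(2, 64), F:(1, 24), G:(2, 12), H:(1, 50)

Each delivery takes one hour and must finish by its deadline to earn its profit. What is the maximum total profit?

137

Take jobs in profit order; each goes to the latest open slot no later than its deadline.
By profit: A(d1,73), E(d2,64), H(d1,50), D(d2,46), B(d1,27), F(d1,24), C(d1,21), G(d2,12)
A→slot 1; E→slot 2; H skipped; D skipped; B skipped; F skipped; C skipped; G skipped.
Profit = 73 + 64 = 137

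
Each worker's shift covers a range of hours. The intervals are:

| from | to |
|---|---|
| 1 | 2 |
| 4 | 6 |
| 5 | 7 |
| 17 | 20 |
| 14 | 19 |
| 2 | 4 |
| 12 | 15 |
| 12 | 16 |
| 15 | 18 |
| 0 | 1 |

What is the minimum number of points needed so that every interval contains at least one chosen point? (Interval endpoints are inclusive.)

Sorted: [0,1] [1,2] [2,4] [4,6] [5,7] [12,15] [12,16] [15,18] [14,19] [17,20]
{[0,1],[1,2]} hit by 1; {[2,4],[4,6]} hit by 4; {[5,7]} hit by 7; {[12,15],[12,16],[15,18],[14,19]} hit by 15; {[17,20]} hit by 20.
Points: 1, 4, 7, 15, 20 (5 total).

5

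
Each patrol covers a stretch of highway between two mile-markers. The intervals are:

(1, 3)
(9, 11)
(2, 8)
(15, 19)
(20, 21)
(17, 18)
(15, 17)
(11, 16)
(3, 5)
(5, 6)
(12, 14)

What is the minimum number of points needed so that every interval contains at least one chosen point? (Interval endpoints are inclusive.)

By right end: [1,3]  [3,5]  [5,6]  [2,8]  [9,11]  [12,14]  [11,16]  [15,17]  [17,18]  [15,19]  [20,21]
[1,3] uncovered → point at 3; [5,6] uncovered → point at 6; [9,11] uncovered → point at 11; [12,14] uncovered → point at 14; [15,17] uncovered → point at 17; [20,21] uncovered → point at 21.
Points: 3, 6, 11, 14, 17, 21 (6 total).

6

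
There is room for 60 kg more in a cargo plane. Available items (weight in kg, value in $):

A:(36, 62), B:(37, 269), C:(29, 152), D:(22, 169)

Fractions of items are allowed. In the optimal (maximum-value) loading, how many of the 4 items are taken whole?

Greedy by value/weight ratio, highest first.
Ratios (sorted): D 7.68, B 7.27, C 5.24, A 1.72
take D (22 @ 169); take B (37 @ 269); take 1/29 of C → 5.24. Capacity used 60/60.
2 item(s) taken whole; one partial (take 1/29 of C).

2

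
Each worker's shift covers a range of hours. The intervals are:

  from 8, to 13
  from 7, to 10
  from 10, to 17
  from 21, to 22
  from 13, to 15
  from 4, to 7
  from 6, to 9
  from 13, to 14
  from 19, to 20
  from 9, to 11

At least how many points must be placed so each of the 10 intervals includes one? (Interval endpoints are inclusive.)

Process intervals by earliest right end; each time one isn't hit yet, stab at its right endpoint.
By right end: [4,7]  [6,9]  [7,10]  [9,11]  [8,13]  [13,14]  [13,15]  [10,17]  [19,20]  [21,22]
[4,7] uncovered → point at 7; [9,11] uncovered → point at 11; [13,14] uncovered → point at 14; [19,20] uncovered → point at 20; [21,22] uncovered → point at 22.
Points: 7, 11, 14, 20, 22 (5 total).

5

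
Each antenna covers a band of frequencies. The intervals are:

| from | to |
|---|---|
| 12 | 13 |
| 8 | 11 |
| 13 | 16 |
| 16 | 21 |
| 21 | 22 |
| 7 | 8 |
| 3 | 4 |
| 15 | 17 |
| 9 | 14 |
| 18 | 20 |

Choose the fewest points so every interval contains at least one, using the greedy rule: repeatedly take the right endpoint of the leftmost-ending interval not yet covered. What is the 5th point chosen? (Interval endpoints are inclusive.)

By right end: [3,4]  [7,8]  [8,11]  [12,13]  [9,14]  [13,16]  [15,17]  [18,20]  [16,21]  [21,22]
[3,4] uncovered → point at 4; [7,8] uncovered → point at 8; [12,13] uncovered → point at 13; [15,17] uncovered → point at 17; [18,20] uncovered → point at 20; [21,22] uncovered → point at 22.
Points: 4, 8, 13, 17, 20, 22 (6 total).

20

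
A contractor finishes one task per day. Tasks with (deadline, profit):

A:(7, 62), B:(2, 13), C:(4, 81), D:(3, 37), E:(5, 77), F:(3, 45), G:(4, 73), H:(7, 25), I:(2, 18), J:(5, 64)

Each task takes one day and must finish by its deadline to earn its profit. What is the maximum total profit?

427

Take jobs in profit order; each goes to the latest open slot no later than its deadline.
By profit: C(d4,81), E(d5,77), G(d4,73), J(d5,64), A(d7,62), F(d3,45), D(d3,37), H(d7,25), I(d2,18), B(d2,13)
C→slot 4; E→slot 5; G→slot 3; J→slot 2; A→slot 7; F→slot 1; D skipped; H→slot 6; I skipped; B skipped.
Profit = 45 + 64 + 73 + 81 + 77 + 25 + 62 = 427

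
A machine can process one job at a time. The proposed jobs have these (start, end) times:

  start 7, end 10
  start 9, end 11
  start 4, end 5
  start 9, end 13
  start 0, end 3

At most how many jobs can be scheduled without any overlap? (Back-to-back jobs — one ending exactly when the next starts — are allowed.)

Sorted by end: (0,3)  (4,5)  (7,10)  (9,11)  (9,13)
take (0,3); take (4,5); take (7,10); skip (9,11).
Selected 3 jobs.

3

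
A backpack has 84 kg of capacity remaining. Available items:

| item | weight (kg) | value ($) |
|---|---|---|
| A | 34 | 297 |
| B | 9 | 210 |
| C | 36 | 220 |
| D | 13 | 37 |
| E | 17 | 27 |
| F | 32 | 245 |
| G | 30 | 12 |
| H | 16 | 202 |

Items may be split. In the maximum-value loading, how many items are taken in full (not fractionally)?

Order: B (210/9=23.33) > H (202/16=12.62) > A (297/34=8.74) > F (245/32=7.66) > C (220/36=6.11) > D (37/13=2.85) > E (27/17=1.59) > G (12/30=0.40)
Fill: take B (9 @ 210) → take H (16 @ 202) → take A (34 @ 297) → take 25/32 of F → 191.41; 84/84 used.
3 item(s) taken whole; one partial (take 25/32 of F).

3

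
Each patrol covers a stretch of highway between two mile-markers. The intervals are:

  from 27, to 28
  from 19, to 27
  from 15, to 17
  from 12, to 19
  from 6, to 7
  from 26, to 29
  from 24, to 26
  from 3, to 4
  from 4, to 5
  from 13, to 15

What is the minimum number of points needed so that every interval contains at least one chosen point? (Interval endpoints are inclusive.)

Sort by right endpoint; whenever an interval is uncovered, place a point at its right end.
Sorted: [3,4] [4,5] [6,7] [13,15] [15,17] [12,19] [24,26] [19,27] [27,28] [26,29]
{[3,4],[4,5]} hit by 4; {[6,7]} hit by 7; {[13,15],[15,17],[12,19]} hit by 15; {[24,26],[19,27]} hit by 26; {[27,28],[26,29]} hit by 28.
Points: 4, 7, 15, 26, 28 (5 total).

5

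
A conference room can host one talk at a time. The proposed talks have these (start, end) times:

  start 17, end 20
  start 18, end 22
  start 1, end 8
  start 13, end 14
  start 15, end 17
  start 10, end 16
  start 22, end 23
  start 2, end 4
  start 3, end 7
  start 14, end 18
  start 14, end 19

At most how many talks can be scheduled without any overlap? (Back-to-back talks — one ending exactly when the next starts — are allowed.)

5

Sorted by end: (2,4)  (3,7)  (1,8)  (13,14)  (10,16)  (15,17)  (14,18)  (14,19)  (17,20)  (18,22)  (22,23)
take (2,4); take (13,14); skip (10,16); take (15,17); skip (14,18); skip (14,19); take (17,20); take (22,23).
Selected 5 talks.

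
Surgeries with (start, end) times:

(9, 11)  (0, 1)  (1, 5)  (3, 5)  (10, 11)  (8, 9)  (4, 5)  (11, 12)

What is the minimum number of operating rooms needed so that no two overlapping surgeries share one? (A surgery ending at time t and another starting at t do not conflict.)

The answer is the maximum number of intervals overlapping at any instant.
Events (time:±→running): 0:+→1 1:-→0 1:+→1 3:+→2 4:+→3 … peak 3.

3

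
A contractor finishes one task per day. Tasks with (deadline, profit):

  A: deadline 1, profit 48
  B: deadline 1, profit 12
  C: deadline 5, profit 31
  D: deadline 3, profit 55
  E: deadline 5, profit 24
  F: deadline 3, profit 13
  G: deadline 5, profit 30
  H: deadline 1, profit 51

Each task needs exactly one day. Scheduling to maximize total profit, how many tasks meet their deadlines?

Sort by profit descending; place each in the latest free slot ≤ its deadline.
By profit: D(d3,55), H(d1,51), A(d1,48), C(d5,31), G(d5,30), E(d5,24), F(d3,13), B(d1,12)
D→slot 3; H→slot 1; A skipped; C→slot 5; G→slot 4; E→slot 2; F skipped; B skipped.
5 of 8 scheduled.

5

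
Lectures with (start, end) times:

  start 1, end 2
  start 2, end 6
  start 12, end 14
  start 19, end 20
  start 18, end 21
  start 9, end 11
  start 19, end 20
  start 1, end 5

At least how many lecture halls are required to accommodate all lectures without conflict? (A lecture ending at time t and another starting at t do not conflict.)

3

Count concurrent intervals with a sweep; the peak is the room count.
Events (time:±→running): 1:+→1 1:+→2 2:-→1 2:+→2 5:-→1 6:-→0 9:+→1 11:-→0 12:+→1 14:-→0 18:+→1 19:+→2 19:+→3 … peak 3.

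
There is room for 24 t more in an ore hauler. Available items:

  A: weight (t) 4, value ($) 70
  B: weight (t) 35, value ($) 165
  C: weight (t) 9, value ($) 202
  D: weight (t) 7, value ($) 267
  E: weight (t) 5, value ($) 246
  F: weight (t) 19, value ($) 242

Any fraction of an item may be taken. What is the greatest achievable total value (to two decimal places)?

767.50

Greedy by value/weight ratio, highest first.
Order: E (246/5=49.20) > D (267/7=38.14) > C (202/9=22.44) > A (70/4=17.50) > F (242/19=12.74) > B (165/35=4.71)
Fill: take E (5 @ 246) → take D (7 @ 267) → take C (9 @ 202) → take 3/4 of A → 52.50; 24/24 used.
Total value = 767.50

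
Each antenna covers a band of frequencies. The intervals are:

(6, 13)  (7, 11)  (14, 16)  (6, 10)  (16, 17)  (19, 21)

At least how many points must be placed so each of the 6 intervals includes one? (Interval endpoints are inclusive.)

3

By right end: [6,10]  [7,11]  [6,13]  [14,16]  [16,17]  [19,21]
[6,10] uncovered → point at 10; [14,16] uncovered → point at 16; [19,21] uncovered → point at 21.
Points: 10, 16, 21 (3 total).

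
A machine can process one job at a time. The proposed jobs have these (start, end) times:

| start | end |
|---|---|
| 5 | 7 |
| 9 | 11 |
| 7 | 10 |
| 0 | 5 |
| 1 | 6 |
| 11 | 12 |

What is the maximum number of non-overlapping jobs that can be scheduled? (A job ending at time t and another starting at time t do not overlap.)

Sorted by end: (0,5)  (1,6)  (5,7)  (7,10)  (9,11)  (11,12)
take (0,5); skip (1,6); take (5,7); take (7,10); skip (9,11); take (11,12).
Selected 4 jobs.

4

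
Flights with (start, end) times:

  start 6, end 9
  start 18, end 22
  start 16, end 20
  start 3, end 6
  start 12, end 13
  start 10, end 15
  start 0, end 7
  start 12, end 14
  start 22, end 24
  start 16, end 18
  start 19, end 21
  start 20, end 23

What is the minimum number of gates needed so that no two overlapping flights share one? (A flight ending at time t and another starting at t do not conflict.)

3

The answer is the maximum number of intervals overlapping at any instant.
Events (time:±→running): 0:+→1 3:+→2 6:-→1 6:+→2 7:-→1 9:-→0 10:+→1 12:+→2 12:+→3 … peak 3.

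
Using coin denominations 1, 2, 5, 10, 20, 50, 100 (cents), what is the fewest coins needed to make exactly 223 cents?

223 − 2×100→23 − 1×20→3 − 1×2→1 − 1×1→0
Total coins = 2 + 1 + 1 + 1 = 5

5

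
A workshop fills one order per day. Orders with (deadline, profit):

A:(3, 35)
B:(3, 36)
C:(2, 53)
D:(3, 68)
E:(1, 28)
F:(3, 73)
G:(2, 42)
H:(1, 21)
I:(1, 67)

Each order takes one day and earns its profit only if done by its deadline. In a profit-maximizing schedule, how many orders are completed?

3

Take jobs in profit order; each goes to the latest open slot no later than its deadline.
Profit order: F=73 D=68 I=67 C=53 G=42 B=36 A=35 E=28 H=21
Assign: F→slot 3, D→slot 2, I→slot 1, C skipped, G skipped, B skipped, A skipped, E skipped, H skipped.
Slots: [1:I] [2:D] [3:F]
3 of 9 scheduled.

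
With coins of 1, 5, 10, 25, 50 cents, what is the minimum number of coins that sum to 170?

5

Use the largest denomination that fits, subtract, and repeat.
170 = 3×50 + 2×10
Total coins = 3 + 2 = 5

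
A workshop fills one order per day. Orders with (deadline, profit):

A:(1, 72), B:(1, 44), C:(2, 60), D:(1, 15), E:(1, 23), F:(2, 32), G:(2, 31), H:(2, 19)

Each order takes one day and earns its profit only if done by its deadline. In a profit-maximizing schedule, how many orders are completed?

2

Take jobs in profit order; each goes to the latest open slot no later than its deadline.
By profit: A(d1,72), C(d2,60), B(d1,44), F(d2,32), G(d2,31), E(d1,23), H(d2,19), D(d1,15)
A→slot 1; C→slot 2; B skipped; F skipped; G skipped; E skipped; H skipped; D skipped.
2 of 8 scheduled.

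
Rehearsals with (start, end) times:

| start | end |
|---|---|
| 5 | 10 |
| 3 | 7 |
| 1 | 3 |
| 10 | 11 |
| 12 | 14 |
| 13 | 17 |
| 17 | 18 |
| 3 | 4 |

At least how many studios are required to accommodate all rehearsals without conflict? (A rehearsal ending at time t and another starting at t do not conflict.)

2

The answer is the maximum number of intervals overlapping at any instant.
starts: [1, 3, 3, 5, 10, 12, 13, 17]
ends:   [3, 4, 7, 10, 11, 14, 17, 18]
s1→1 e3→0 s3→1 s3→2  — peak 2.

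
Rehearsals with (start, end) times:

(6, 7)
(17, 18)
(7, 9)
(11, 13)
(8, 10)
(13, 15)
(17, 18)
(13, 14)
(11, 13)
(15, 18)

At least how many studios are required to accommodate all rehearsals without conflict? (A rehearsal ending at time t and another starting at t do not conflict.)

3

Events (time:±→running): 6:+→1 7:-→0 7:+→1 8:+→2 9:-→1 10:-→0 11:+→1 11:+→2 13:-→1 13:-→0 13:+→1 13:+→2 14:-→1 15:-→0 15:+→1 17:+→2 17:+→3 … peak 3.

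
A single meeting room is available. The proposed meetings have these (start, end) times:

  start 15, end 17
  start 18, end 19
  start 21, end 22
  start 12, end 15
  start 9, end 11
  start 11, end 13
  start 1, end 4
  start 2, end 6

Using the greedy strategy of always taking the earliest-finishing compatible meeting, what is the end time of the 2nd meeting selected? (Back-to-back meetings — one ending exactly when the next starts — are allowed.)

Sort by end time and greedily take each interval whose start is ≥ the last chosen end.
By end time: (1,4), (2,6), (9,11), (11,13), (12,15), (15,17), (18,19), (21,22).
Pick (1,4); next start ≥ 4 → (9,11); next start ≥ 11 → (11,13); next start ≥ 13 → (15,17); next start ≥ 17 → (18,19); next start ≥ 19 → (21,22).
Selected: (1,4) (9,11) (11,13) (15,17) (18,19) (21,22)

11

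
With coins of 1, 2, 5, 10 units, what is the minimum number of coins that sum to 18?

18 = 1×10 + 1×5 + 1×2 + 1×1
Total coins = 1 + 1 + 1 + 1 = 4

4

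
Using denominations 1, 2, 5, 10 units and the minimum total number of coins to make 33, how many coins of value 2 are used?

33 = 3×10 + 1×2 + 1×1
Count of 2: 1

1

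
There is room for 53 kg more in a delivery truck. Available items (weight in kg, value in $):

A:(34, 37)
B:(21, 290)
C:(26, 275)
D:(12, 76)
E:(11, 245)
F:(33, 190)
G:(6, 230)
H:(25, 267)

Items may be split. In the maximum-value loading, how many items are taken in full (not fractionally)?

Order: G (230/6=38.33) > E (245/11=22.27) > B (290/21=13.81) > H (267/25=10.68) > C (275/26=10.58) > D (76/12=6.33) > F (190/33=5.76) > A (37/34=1.09)
Fill: take G (6 @ 230) → take E (11 @ 245) → take B (21 @ 290) → take 15/25 of H → 160.20; 53/53 used.
3 item(s) taken whole; one partial (take 15/25 of H).

3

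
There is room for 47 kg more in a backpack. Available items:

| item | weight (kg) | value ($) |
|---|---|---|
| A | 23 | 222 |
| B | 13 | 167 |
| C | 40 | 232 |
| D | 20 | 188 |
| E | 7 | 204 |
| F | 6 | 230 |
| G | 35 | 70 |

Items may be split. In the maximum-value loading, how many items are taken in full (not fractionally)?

3

Ratios (sorted): F 38.33, E 29.14, B 12.85, A 9.65, D 9.40, C 5.80, G 2.00
take F (6 @ 230); take E (7 @ 204); take B (13 @ 167); take 21/23 of A → 202.70. Capacity used 47/47.
3 item(s) taken whole; one partial (take 21/23 of A).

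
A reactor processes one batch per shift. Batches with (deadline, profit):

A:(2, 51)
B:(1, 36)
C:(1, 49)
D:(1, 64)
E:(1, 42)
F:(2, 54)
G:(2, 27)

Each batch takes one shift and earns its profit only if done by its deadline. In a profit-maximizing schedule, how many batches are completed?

2

Sort by profit descending; place each in the latest free slot ≤ its deadline.
Profit order: D=64 F=54 A=51 C=49 E=42 B=36 G=27
Assign: D→slot 1, F→slot 2, A skipped, C skipped, E skipped, B skipped, G skipped.
Slots: [1:D] [2:F]
2 of 7 scheduled.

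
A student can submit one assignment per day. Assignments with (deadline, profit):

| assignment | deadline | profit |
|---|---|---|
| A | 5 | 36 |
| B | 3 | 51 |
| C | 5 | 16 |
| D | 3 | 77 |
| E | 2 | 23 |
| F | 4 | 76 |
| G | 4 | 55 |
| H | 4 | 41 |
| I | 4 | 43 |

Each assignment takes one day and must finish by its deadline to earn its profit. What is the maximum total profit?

Sort by profit descending; place each in the latest free slot ≤ its deadline.
Profit order: D=77 F=76 G=55 B=51 I=43 H=41 A=36 E=23 C=16
Assign: D→slot 3, F→slot 4, G→slot 2, B→slot 1, I skipped, H skipped, A→slot 5, E skipped, C skipped.
Slots: [1:B] [2:G] [3:D] [4:F] [5:A]
Profit = 51 + 55 + 77 + 76 + 36 = 295

295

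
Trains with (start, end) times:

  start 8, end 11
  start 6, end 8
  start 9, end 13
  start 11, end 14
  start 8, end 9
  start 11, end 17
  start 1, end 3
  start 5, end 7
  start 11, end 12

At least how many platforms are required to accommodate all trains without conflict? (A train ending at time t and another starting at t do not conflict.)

Count concurrent intervals with a sweep; the peak is the room count.
Events (time:±→running): 1:+→1 3:-→0 5:+→1 6:+→2 7:-→1 8:-→0 8:+→1 8:+→2 9:-→1 9:+→2 11:-→1 11:+→2 11:+→3 11:+→4 … peak 4.

4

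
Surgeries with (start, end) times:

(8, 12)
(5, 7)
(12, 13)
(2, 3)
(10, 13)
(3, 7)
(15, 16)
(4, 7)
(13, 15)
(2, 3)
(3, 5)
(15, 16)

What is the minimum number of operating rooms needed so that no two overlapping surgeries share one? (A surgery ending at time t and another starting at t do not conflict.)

3

Count concurrent intervals with a sweep; the peak is the room count.
Events (time:±→running): 2:+→1 2:+→2 3:-→1 3:-→0 3:+→1 3:+→2 4:+→3 … peak 3.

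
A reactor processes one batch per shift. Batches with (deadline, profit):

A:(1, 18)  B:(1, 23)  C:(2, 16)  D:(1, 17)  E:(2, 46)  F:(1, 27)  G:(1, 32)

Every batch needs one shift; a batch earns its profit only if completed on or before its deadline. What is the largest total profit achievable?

78

Profit order: E=46 G=32 F=27 B=23 A=18 D=17 C=16
Assign: E→slot 2, G→slot 1, F skipped, B skipped, A skipped, D skipped, C skipped.
Slots: [1:G] [2:E]
Profit = 32 + 46 = 78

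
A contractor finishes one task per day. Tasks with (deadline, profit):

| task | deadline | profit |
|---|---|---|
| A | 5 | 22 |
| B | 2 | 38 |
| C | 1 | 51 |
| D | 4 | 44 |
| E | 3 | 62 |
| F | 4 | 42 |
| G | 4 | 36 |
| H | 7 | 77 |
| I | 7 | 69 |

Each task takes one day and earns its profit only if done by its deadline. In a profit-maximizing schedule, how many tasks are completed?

Sort by profit descending; place each in the latest free slot ≤ its deadline.
Profit order: H=77 I=69 E=62 C=51 D=44 F=42 B=38 G=36 A=22
Assign: H→slot 7, I→slot 6, E→slot 3, C→slot 1, D→slot 4, F→slot 2, B skipped, G skipped, A→slot 5.
Slots: [1:C] [2:F] [3:E] [4:D] [5:A] [6:I] [7:H]
7 of 9 scheduled.

7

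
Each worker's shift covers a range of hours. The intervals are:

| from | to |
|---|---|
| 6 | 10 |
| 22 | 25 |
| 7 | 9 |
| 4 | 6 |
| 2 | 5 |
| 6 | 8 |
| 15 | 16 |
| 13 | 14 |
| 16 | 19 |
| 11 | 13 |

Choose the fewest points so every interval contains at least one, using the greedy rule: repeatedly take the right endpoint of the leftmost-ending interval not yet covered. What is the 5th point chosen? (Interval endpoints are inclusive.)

Sorted: [2,5] [4,6] [6,8] [7,9] [6,10] [11,13] [13,14] [15,16] [16,19] [22,25]
{[2,5],[4,6]} hit by 5; {[6,8],[7,9],[6,10]} hit by 8; {[11,13],[13,14]} hit by 13; {[15,16],[16,19]} hit by 16; {[22,25]} hit by 25.
Points: 5, 8, 13, 16, 25 (5 total).

25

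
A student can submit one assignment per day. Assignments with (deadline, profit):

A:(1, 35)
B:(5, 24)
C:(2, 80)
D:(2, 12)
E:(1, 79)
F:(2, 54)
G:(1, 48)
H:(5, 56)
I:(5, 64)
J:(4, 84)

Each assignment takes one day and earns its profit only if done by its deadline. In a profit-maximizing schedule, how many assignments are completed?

5

Profit order: J=84 C=80 E=79 I=64 H=56 F=54 G=48 A=35 B=24 D=12
Assign: J→slot 4, C→slot 2, E→slot 1, I→slot 5, H→slot 3, F skipped, G skipped, A skipped, B skipped, D skipped.
Slots: [1:E] [2:C] [3:H] [4:J] [5:I]
5 of 10 scheduled.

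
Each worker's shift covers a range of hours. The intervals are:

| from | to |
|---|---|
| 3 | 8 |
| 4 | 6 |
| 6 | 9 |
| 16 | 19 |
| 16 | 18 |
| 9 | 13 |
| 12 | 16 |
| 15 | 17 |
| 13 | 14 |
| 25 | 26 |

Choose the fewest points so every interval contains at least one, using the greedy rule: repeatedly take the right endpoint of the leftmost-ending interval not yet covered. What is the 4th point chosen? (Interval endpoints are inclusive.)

Process intervals by earliest right end; each time one isn't hit yet, stab at its right endpoint.
By right end: [4,6]  [3,8]  [6,9]  [9,13]  [13,14]  [12,16]  [15,17]  [16,18]  [16,19]  [25,26]
[4,6] uncovered → point at 6; [9,13] uncovered → point at 13; [15,17] uncovered → point at 17; [25,26] uncovered → point at 26.
Points: 6, 13, 17, 26 (4 total).

26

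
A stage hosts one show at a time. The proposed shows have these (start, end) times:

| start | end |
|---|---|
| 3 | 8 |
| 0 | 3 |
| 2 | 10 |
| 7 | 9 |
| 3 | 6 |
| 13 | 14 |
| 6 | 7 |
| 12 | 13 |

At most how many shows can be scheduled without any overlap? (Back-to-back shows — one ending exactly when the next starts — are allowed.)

Sort by end time and greedily take each interval whose start is ≥ the last chosen end.
Sorted by end: (0,3)  (3,6)  (6,7)  (3,8)  (7,9)  (2,10)  (12,13)  (13,14)
take (0,3); take (3,6); take (6,7); take (7,9); take (12,13); take (13,14).
Selected 6 shows.

6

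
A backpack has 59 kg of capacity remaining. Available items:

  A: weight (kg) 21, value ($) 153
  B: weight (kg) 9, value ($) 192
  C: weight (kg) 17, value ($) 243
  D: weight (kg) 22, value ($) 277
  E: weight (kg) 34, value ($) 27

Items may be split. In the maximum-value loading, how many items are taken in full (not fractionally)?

Greedy by value/weight ratio, highest first.
Order: B (192/9=21.33) > C (243/17=14.29) > D (277/22=12.59) > A (153/21=7.29) > E (27/34=0.79)
Fill: take B (9 @ 192) → take C (17 @ 243) → take D (22 @ 277) → take 11/21 of A → 80.14; 59/59 used.
3 item(s) taken whole; one partial (take 11/21 of A).

3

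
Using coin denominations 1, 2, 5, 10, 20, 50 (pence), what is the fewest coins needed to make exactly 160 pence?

4

Greedy: take as many of the largest coin as possible, then repeat with the remainder.
160 = 3×50 + 1×10
Total coins = 3 + 1 = 4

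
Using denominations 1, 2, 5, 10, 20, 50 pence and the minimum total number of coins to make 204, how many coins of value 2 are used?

2

Greedy: take as many of the largest coin as possible, then repeat with the remainder.
204 = 4×50 + 2×2
Count of 2: 2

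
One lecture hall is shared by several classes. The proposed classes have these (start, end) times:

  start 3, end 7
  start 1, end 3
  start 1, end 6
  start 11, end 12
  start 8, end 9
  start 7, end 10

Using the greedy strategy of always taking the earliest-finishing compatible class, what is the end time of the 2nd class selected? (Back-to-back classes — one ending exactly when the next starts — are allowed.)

7

Greedy by earliest finish: after sorting by end time, pick each interval compatible with the last pick.
By end time: (1,3), (1,6), (3,7), (8,9), (7,10), (11,12).
Pick (1,3); next start ≥ 3 → (3,7); next start ≥ 7 → (8,9); next start ≥ 9 → (11,12).
Selected: (1,3) (3,7) (8,9) (11,12)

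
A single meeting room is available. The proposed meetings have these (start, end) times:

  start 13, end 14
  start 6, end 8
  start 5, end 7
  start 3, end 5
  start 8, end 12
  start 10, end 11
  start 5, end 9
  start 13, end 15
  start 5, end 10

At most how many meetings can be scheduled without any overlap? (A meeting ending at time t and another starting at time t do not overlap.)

Sort by end time and greedily take each interval whose start is ≥ the last chosen end.
Sorted by end: (3,5)  (5,7)  (6,8)  (5,9)  (5,10)  (10,11)  (8,12)  (13,14)  (13,15)
take (3,5); take (5,7); skip (6,8); take (10,11); take (13,14).
Selected 4 meetings.

4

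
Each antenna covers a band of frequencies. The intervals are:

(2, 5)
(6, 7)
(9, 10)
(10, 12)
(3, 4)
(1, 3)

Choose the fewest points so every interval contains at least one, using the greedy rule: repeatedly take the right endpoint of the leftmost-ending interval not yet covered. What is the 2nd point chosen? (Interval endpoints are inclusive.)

7

By right end: [1,3]  [3,4]  [2,5]  [6,7]  [9,10]  [10,12]
[1,3] uncovered → point at 3; [6,7] uncovered → point at 7; [9,10] uncovered → point at 10.
Points: 3, 7, 10 (3 total).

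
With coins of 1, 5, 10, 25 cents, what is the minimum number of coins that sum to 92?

7

92 − 3×25→17 − 1×10→7 − 1×5→2 − 2×1→0
Total coins = 3 + 1 + 1 + 2 = 7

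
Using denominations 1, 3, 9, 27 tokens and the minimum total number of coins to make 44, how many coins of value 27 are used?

44 − 1×27→17 − 1×9→8 − 2×3→2 − 2×1→0
Count of 27: 1

1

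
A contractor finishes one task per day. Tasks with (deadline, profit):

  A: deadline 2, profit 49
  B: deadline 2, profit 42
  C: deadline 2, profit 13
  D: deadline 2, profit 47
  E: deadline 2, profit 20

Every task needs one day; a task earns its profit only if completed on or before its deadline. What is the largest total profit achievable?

96

Sort by profit descending; place each in the latest free slot ≤ its deadline.
Profit order: A=49 D=47 B=42 E=20 C=13
Assign: A→slot 2, D→slot 1, B skipped, E skipped, C skipped.
Slots: [1:D] [2:A]
Profit = 47 + 49 = 96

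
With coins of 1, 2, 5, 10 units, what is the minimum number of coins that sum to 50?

5

Greedy: take as many of the largest coin as possible, then repeat with the remainder.
50 − 5×10→0
Total coins = 5 = 5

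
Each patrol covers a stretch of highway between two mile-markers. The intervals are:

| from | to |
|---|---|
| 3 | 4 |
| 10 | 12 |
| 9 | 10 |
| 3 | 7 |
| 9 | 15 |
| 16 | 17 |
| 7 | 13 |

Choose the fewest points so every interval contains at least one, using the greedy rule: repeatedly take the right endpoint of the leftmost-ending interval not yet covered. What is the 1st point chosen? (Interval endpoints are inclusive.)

4

Process intervals by earliest right end; each time one isn't hit yet, stab at its right endpoint.
Sorted: [3,4] [3,7] [9,10] [10,12] [7,13] [9,15] [16,17]
{[3,4],[3,7]} hit by 4; {[9,10],[10,12],[7,13],[9,15]} hit by 10; {[16,17]} hit by 17.
Points: 4, 10, 17 (3 total).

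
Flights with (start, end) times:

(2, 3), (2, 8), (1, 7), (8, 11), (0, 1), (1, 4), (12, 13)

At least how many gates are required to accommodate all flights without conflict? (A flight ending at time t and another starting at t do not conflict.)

4

starts: [0, 1, 1, 2, 2, 8, 12]
ends:   [1, 3, 4, 7, 8, 11, 13]
s0→1 e1→0 s1→1 s1→2 s2→3 s2→4  — peak 4.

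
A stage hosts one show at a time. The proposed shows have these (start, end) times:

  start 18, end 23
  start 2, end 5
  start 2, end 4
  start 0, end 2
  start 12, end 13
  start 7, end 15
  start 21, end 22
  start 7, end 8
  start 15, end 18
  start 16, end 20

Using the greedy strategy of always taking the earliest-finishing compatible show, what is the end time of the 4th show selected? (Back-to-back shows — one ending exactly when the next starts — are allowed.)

13

Sorted by end: (0,2)  (2,4)  (2,5)  (7,8)  (12,13)  (7,15)  (15,18)  (16,20)  (21,22)  (18,23)
take (0,2); take (2,4); skip (2,5); take (7,8); take (12,13); take (15,18); take (21,22); skip (18,23).
Selected: (0,2) (2,4) (7,8) (12,13) (15,18) (21,22)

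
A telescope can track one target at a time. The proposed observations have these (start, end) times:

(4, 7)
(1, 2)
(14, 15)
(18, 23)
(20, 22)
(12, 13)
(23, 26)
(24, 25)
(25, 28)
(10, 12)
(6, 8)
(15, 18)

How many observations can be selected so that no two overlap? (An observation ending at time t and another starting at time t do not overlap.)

Sorted by end: (1,2)  (4,7)  (6,8)  (10,12)  (12,13)  (14,15)  (15,18)  (20,22)  (18,23)  (24,25)  (23,26)  (25,28)
take (1,2); take (4,7); take (10,12); take (12,13); take (14,15); take (15,18); take (20,22); skip (18,23); take (24,25); skip (23,26); take (25,28).
Selected 9 observations.

9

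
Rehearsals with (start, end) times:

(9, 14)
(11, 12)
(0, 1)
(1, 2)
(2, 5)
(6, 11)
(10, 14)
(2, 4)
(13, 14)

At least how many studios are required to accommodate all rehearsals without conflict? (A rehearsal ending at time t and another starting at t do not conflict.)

Events (time:±→running): 0:+→1 1:-→0 1:+→1 2:-→0 2:+→1 2:+→2 4:-→1 5:-→0 6:+→1 9:+→2 10:+→3 … peak 3.

3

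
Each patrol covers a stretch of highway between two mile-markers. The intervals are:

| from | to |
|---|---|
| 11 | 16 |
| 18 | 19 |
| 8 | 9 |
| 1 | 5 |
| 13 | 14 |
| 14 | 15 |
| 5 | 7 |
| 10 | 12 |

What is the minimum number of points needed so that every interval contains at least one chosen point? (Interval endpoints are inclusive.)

Sorted: [1,5] [5,7] [8,9] [10,12] [13,14] [14,15] [11,16] [18,19]
{[1,5],[5,7]} hit by 5; {[8,9]} hit by 9; {[10,12]} hit by 12; {[13,14],[14,15],[11,16]} hit by 14; {[18,19]} hit by 19.
Points: 5, 9, 12, 14, 19 (5 total).

5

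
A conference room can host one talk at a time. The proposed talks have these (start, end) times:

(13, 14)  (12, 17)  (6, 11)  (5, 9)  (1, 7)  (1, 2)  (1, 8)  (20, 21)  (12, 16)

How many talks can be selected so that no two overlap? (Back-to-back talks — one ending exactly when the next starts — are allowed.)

Sort by end time and greedily take each interval whose start is ≥ the last chosen end.
By end time: (1,2), (1,7), (1,8), (5,9), (6,11), (13,14), (12,16), (12,17), (20,21).
Pick (1,2); next start ≥ 2 → (5,9); next start ≥ 9 → (13,14); next start ≥ 14 → (20,21).
Selected 4 talks.

4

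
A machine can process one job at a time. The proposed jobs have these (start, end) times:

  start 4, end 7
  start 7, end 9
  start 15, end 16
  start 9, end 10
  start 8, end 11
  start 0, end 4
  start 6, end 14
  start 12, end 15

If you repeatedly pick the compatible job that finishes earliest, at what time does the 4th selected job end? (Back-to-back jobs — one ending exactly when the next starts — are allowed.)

Sort by end time and greedily take each interval whose start is ≥ the last chosen end.
By end time: (0,4), (4,7), (7,9), (9,10), (8,11), (6,14), (12,15), (15,16).
Pick (0,4); next start ≥ 4 → (4,7); next start ≥ 7 → (7,9); next start ≥ 9 → (9,10); next start ≥ 10 → (12,15); next start ≥ 15 → (15,16).
Selected: (0,4) (4,7) (7,9) (9,10) (12,15) (15,16)

10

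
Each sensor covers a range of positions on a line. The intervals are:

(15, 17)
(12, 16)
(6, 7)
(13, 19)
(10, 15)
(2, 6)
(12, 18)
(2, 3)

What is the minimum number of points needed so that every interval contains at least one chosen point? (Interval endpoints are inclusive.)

Process intervals by earliest right end; each time one isn't hit yet, stab at its right endpoint.
Sorted: [2,3] [2,6] [6,7] [10,15] [12,16] [15,17] [12,18] [13,19]
{[2,3],[2,6]} hit by 3; {[6,7]} hit by 7; {[10,15],[12,16],[15,17],[12,18],[13,19]} hit by 15.
Points: 3, 7, 15 (3 total).

3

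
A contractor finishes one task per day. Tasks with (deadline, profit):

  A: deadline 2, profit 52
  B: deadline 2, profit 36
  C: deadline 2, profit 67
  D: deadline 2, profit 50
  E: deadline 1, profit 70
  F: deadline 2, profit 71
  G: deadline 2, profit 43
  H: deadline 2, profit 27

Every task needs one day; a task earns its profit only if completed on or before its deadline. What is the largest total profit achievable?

By profit: F(d2,71), E(d1,70), C(d2,67), A(d2,52), D(d2,50), G(d2,43), B(d2,36), H(d2,27)
F→slot 2; E→slot 1; C skipped; A skipped; D skipped; G skipped; B skipped; H skipped.
Profit = 70 + 71 = 141

141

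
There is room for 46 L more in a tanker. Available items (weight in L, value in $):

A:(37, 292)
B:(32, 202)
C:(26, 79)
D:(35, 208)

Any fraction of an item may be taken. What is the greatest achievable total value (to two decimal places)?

Greedy by value/weight ratio, highest first.
Ratios (sorted): A 7.89, B 6.31, D 5.94, C 3.04
take A (37 @ 292); take 9/32 of B → 56.81. Capacity used 46/46.
Total value = 348.81

348.81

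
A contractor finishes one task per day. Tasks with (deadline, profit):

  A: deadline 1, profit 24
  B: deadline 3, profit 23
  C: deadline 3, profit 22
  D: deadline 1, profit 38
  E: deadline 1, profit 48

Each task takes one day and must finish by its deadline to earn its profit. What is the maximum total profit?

Take jobs in profit order; each goes to the latest open slot no later than its deadline.
By profit: E(d1,48), D(d1,38), A(d1,24), B(d3,23), C(d3,22)
E→slot 1; D skipped; A skipped; B→slot 3; C→slot 2.
Profit = 48 + 22 + 23 = 93

93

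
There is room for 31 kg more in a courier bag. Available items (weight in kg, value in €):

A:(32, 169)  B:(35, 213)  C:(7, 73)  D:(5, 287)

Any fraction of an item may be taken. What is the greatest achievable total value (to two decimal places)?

475.63

Ratios (sorted): D 57.40, C 10.43, B 6.09, A 5.28
take D (5 @ 287); take C (7 @ 73); take 19/35 of B → 115.63. Capacity used 31/31.
Total value = 475.63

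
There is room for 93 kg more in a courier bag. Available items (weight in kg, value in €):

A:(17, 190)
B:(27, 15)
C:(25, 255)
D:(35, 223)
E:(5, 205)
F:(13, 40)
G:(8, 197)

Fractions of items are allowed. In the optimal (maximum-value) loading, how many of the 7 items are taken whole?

Sort by value per unit weight and fill in that order.
Order: E (205/5=41.00) > G (197/8=24.62) > A (190/17=11.18) > C (255/25=10.20) > D (223/35=6.37) > F (40/13=3.08) > B (15/27=0.56)
Fill: take E (5 @ 205) → take G (8 @ 197) → take A (17 @ 190) → take C (25 @ 255) → take D (35 @ 223) → take 3/13 of F → 9.23; 93/93 used.
5 item(s) taken whole; one partial (take 3/13 of F).

5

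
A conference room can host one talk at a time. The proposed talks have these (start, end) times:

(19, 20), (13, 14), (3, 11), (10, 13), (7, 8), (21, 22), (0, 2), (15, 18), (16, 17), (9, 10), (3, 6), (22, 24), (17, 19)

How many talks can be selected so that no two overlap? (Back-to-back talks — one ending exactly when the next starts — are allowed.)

11

Order by finish time; keep every interval that doesn't clash with the previous kept one.
Sorted by end: (0,2)  (3,6)  (7,8)  (9,10)  (3,11)  (10,13)  (13,14)  (16,17)  (15,18)  (17,19)  (19,20)  (21,22)  (22,24)
take (0,2); take (3,6); take (7,8); take (9,10); take (10,13); take (13,14); take (16,17); skip (15,18); take (17,19); take (19,20); take (21,22); take (22,24).
Selected 11 talks.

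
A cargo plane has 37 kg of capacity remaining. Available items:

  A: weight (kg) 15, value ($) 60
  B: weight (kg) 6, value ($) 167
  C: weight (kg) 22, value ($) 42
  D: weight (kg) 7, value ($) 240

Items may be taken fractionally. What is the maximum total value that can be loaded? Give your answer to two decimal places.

Ratios (sorted): D 34.29, B 27.83, A 4.00, C 1.91
take D (7 @ 240); take B (6 @ 167); take A (15 @ 60); take 9/22 of C → 17.18. Capacity used 37/37.
Total value = 484.18

484.18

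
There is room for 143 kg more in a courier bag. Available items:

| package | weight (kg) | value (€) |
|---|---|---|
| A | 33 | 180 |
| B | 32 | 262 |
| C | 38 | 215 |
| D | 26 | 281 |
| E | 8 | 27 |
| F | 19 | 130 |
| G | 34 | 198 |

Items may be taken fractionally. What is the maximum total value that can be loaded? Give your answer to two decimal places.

Ratios (sorted): D 10.81, B 8.19, F 6.84, G 5.82, C 5.66, A 5.45, E 3.38
take D (26 @ 281); take B (32 @ 262); take F (19 @ 130); take G (34 @ 198); take 32/38 of C → 181.05. Capacity used 143/143.
Total value = 1052.05

1052.05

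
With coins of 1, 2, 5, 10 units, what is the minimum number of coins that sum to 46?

Use the largest denomination that fits, subtract, and repeat.
46 − 4×10→6 − 1×5→1 − 1×1→0
Total coins = 4 + 1 + 1 = 6

6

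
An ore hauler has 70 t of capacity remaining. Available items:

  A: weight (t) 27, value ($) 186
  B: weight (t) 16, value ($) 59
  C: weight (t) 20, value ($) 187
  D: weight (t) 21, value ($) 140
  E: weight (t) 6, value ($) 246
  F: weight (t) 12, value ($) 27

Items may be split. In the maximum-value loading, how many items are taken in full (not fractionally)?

3

Sort by value per unit weight and fill in that order.
Ratios (sorted): E 41.00, C 9.35, A 6.89, D 6.67, B 3.69, F 2.25
take E (6 @ 246); take C (20 @ 187); take A (27 @ 186); take 17/21 of D → 113.33. Capacity used 70/70.
3 item(s) taken whole; one partial (take 17/21 of D).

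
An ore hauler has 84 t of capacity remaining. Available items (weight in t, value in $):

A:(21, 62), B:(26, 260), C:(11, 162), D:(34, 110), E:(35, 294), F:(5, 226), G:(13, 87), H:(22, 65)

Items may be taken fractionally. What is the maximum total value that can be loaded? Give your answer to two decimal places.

988.85

Ratios (sorted): F 45.20, C 14.73, B 10.00, E 8.40, G 6.69, D 3.24, H 2.95, A 2.95
take F (5 @ 226); take C (11 @ 162); take B (26 @ 260); take E (35 @ 294); take 7/13 of G → 46.85. Capacity used 84/84.
Total value = 988.85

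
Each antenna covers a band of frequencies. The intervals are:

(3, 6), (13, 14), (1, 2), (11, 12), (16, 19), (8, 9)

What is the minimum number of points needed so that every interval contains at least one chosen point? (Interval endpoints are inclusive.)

Sorted: [1,2] [3,6] [8,9] [11,12] [13,14] [16,19]
{[1,2]} hit by 2; {[3,6]} hit by 6; {[8,9]} hit by 9; {[11,12]} hit by 12; {[13,14]} hit by 14; {[16,19]} hit by 19.
Points: 2, 6, 9, 12, 14, 19 (6 total).

6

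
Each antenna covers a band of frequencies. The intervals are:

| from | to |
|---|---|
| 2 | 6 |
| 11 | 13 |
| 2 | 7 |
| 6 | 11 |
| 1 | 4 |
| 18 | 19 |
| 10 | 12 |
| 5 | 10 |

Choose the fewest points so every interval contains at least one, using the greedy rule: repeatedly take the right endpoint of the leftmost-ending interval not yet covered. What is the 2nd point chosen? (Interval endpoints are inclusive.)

Sort by right endpoint; whenever an interval is uncovered, place a point at its right end.
By right end: [1,4]  [2,6]  [2,7]  [5,10]  [6,11]  [10,12]  [11,13]  [18,19]
[1,4] uncovered → point at 4; [5,10] uncovered → point at 10; [11,13] uncovered → point at 13; [18,19] uncovered → point at 19.
Points: 4, 10, 13, 19 (4 total).

10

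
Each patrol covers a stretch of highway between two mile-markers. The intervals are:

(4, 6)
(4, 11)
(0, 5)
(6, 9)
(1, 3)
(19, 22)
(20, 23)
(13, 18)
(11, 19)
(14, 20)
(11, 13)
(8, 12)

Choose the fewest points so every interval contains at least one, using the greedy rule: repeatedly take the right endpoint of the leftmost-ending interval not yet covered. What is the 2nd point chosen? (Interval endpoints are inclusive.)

By right end: [1,3]  [0,5]  [4,6]  [6,9]  [4,11]  [8,12]  [11,13]  [13,18]  [11,19]  [14,20]  [19,22]  [20,23]
[1,3] uncovered → point at 3; [4,6] uncovered → point at 6; [8,12] uncovered → point at 12; [13,18] uncovered → point at 18; [19,22] uncovered → point at 22.
Points: 3, 6, 12, 18, 22 (5 total).

6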